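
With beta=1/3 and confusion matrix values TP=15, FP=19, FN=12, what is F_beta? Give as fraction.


P = TP/(TP+FP) = 15/34 = 15/34
R = TP/(TP+FN) = 15/27 = 5/9
beta^2 = 1/3^2 = 1/9
(1 + beta^2) = 10/9
Numerator = (1+beta^2)*P*R = 125/459
Denominator = beta^2*P + R = 5/102 + 5/9 = 185/306
F_beta = 50/111

50/111


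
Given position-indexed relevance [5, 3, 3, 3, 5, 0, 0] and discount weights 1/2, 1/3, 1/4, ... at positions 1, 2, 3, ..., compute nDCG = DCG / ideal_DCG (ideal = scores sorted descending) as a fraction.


Position discount weights w_i = 1/(i+1) for i=1..7:
Weights = [1/2, 1/3, 1/4, 1/5, 1/6, 1/7, 1/8]
Actual relevance: [5, 3, 3, 3, 5, 0, 0]
DCG = 5/2 + 3/3 + 3/4 + 3/5 + 5/6 + 0/7 + 0/8 = 341/60
Ideal relevance (sorted desc): [5, 5, 3, 3, 3, 0, 0]
Ideal DCG = 5/2 + 5/3 + 3/4 + 3/5 + 3/6 + 0/7 + 0/8 = 361/60
nDCG = DCG / ideal_DCG = 341/60 / 361/60 = 341/361

341/361


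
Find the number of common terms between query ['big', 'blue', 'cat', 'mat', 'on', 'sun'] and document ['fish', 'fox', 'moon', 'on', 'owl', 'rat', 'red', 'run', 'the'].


Query terms: ['big', 'blue', 'cat', 'mat', 'on', 'sun']
Document terms: ['fish', 'fox', 'moon', 'on', 'owl', 'rat', 'red', 'run', 'the']
Common terms: ['on']
Overlap count = 1

1


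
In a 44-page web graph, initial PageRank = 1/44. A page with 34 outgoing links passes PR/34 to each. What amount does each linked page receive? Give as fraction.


Initial PR = 1/44 = 1/44
Outlinks = 34
Contribution per link = PR / outlinks
= 1/44 / 34
= 1/1496

1/1496


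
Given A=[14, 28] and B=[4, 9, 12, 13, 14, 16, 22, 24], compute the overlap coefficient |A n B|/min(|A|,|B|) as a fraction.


A intersect B = [14]
|A intersect B| = 1
min(|A|, |B|) = min(2, 8) = 2
Overlap = 1 / 2 = 1/2

1/2


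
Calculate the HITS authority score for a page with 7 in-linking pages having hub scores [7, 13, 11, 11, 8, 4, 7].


Authority = sum of hub scores of in-linkers
In-link 1: hub score = 7
In-link 2: hub score = 13
In-link 3: hub score = 11
In-link 4: hub score = 11
In-link 5: hub score = 8
In-link 6: hub score = 4
In-link 7: hub score = 7
Authority = 7 + 13 + 11 + 11 + 8 + 4 + 7 = 61

61


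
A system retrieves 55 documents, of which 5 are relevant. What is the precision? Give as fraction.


Precision = relevant_retrieved / total_retrieved
= 5 / 55
= 5 / (5 + 50)
= 1/11

1/11


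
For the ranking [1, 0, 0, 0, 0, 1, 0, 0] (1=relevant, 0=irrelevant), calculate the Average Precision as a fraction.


Computing P@k for each relevant position:
Position 1: relevant, P@1 = 1/1 = 1
Position 2: not relevant
Position 3: not relevant
Position 4: not relevant
Position 5: not relevant
Position 6: relevant, P@6 = 2/6 = 1/3
Position 7: not relevant
Position 8: not relevant
Sum of P@k = 1 + 1/3 = 4/3
AP = 4/3 / 2 = 2/3

2/3


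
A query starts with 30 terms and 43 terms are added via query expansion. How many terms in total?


Original terms: 30
Expansion terms: 43
Total = 30 + 43 = 73

73


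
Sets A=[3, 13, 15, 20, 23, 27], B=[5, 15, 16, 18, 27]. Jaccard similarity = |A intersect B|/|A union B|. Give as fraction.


A intersect B = [15, 27]
|A intersect B| = 2
A union B = [3, 5, 13, 15, 16, 18, 20, 23, 27]
|A union B| = 9
Jaccard = 2/9 = 2/9

2/9


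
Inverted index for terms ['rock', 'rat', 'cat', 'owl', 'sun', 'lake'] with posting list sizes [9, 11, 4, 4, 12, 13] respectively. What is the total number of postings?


Summing posting list sizes:
'rock': 9 postings
'rat': 11 postings
'cat': 4 postings
'owl': 4 postings
'sun': 12 postings
'lake': 13 postings
Total = 9 + 11 + 4 + 4 + 12 + 13 = 53

53


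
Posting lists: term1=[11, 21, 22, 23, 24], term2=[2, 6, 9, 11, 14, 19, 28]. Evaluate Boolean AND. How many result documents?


Boolean AND: find intersection of posting lists
term1 docs: [11, 21, 22, 23, 24]
term2 docs: [2, 6, 9, 11, 14, 19, 28]
Intersection: [11]
|intersection| = 1

1


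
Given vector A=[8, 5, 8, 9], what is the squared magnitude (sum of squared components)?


|A|^2 = sum of squared components
A[0]^2 = 8^2 = 64
A[1]^2 = 5^2 = 25
A[2]^2 = 8^2 = 64
A[3]^2 = 9^2 = 81
Sum = 64 + 25 + 64 + 81 = 234

234


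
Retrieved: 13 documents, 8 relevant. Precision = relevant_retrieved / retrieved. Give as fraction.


Precision = relevant_retrieved / total_retrieved
= 8 / 13
= 8 / (8 + 5)
= 8/13

8/13


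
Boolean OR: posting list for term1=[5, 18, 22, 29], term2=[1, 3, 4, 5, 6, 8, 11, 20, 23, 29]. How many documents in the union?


Boolean OR: find union of posting lists
term1 docs: [5, 18, 22, 29]
term2 docs: [1, 3, 4, 5, 6, 8, 11, 20, 23, 29]
Union: [1, 3, 4, 5, 6, 8, 11, 18, 20, 22, 23, 29]
|union| = 12

12


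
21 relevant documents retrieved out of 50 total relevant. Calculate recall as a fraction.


Recall = retrieved_relevant / total_relevant
= 21 / 50
= 21 / (21 + 29)
= 21/50

21/50


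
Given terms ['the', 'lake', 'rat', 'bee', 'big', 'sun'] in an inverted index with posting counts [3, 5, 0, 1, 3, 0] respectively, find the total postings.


Summing posting list sizes:
'the': 3 postings
'lake': 5 postings
'rat': 0 postings
'bee': 1 postings
'big': 3 postings
'sun': 0 postings
Total = 3 + 5 + 0 + 1 + 3 + 0 = 12

12


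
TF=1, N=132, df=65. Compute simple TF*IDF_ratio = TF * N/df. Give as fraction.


TF * (N/df)
= 1 * (132/65)
= 1 * 132/65
= 132/65

132/65


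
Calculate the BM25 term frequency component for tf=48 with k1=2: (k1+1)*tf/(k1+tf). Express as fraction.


BM25 TF component = (k1+1)*tf / (k1+tf)
k1 = 2, tf = 48
Numerator = (2+1)*48 = 144
Denominator = 2 + 48 = 50
= 144/50 = 72/25

72/25


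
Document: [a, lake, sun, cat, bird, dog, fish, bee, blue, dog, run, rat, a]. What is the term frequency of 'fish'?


Document has 13 words
Scanning for 'fish':
Found at positions: [6]
Count = 1

1


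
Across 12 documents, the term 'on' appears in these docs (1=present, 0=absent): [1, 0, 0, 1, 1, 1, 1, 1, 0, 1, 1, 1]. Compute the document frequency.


Checking each document for 'on':
Doc 1: present
Doc 2: absent
Doc 3: absent
Doc 4: present
Doc 5: present
Doc 6: present
Doc 7: present
Doc 8: present
Doc 9: absent
Doc 10: present
Doc 11: present
Doc 12: present
df = sum of presences = 1 + 0 + 0 + 1 + 1 + 1 + 1 + 1 + 0 + 1 + 1 + 1 = 9

9


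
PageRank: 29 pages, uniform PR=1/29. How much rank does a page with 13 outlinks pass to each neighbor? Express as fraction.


Initial PR = 1/29 = 1/29
Outlinks = 13
Contribution per link = PR / outlinks
= 1/29 / 13
= 1/377

1/377


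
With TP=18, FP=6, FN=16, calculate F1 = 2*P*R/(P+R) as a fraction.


F1 = 2 * P * R / (P + R)
P = TP/(TP+FP) = 18/24 = 3/4
R = TP/(TP+FN) = 18/34 = 9/17
2 * P * R = 2 * 3/4 * 9/17 = 27/34
P + R = 3/4 + 9/17 = 87/68
F1 = 27/34 / 87/68 = 18/29

18/29


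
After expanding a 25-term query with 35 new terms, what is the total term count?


Original terms: 25
Expansion terms: 35
Total = 25 + 35 = 60

60


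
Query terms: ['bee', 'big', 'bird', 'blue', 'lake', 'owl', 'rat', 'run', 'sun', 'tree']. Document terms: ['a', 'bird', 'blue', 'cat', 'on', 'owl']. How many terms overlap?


Query terms: ['bee', 'big', 'bird', 'blue', 'lake', 'owl', 'rat', 'run', 'sun', 'tree']
Document terms: ['a', 'bird', 'blue', 'cat', 'on', 'owl']
Common terms: ['bird', 'blue', 'owl']
Overlap count = 3

3


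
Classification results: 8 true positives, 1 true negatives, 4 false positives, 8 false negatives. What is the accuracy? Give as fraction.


Accuracy = (TP + TN) / (TP + TN + FP + FN)
TP + TN = 8 + 1 = 9
Total = 8 + 1 + 4 + 8 = 21
Accuracy = 9 / 21 = 3/7

3/7


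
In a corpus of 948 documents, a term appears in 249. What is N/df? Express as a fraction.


IDF ratio = N / df
= 948 / 249
= 316/83

316/83


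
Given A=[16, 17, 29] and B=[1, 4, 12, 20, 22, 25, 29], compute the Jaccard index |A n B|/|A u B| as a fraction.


A intersect B = [29]
|A intersect B| = 1
A union B = [1, 4, 12, 16, 17, 20, 22, 25, 29]
|A union B| = 9
Jaccard = 1/9 = 1/9

1/9


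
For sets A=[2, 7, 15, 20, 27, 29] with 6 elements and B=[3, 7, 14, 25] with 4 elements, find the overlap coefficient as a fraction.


A intersect B = [7]
|A intersect B| = 1
min(|A|, |B|) = min(6, 4) = 4
Overlap = 1 / 4 = 1/4

1/4


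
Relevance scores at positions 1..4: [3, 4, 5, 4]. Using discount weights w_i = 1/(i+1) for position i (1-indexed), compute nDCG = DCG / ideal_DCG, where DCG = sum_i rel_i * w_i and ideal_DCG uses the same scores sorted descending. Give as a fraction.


Position discount weights w_i = 1/(i+1) for i=1..4:
Weights = [1/2, 1/3, 1/4, 1/5]
Actual relevance: [3, 4, 5, 4]
DCG = 3/2 + 4/3 + 5/4 + 4/5 = 293/60
Ideal relevance (sorted desc): [5, 4, 4, 3]
Ideal DCG = 5/2 + 4/3 + 4/4 + 3/5 = 163/30
nDCG = DCG / ideal_DCG = 293/60 / 163/30 = 293/326

293/326


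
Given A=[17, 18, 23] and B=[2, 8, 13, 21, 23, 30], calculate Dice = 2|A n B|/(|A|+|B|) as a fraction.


A intersect B = [23]
|A intersect B| = 1
|A| = 3, |B| = 6
Dice = 2*1 / (3+6)
= 2 / 9 = 2/9

2/9


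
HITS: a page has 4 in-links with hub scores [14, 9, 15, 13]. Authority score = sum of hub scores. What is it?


Authority = sum of hub scores of in-linkers
In-link 1: hub score = 14
In-link 2: hub score = 9
In-link 3: hub score = 15
In-link 4: hub score = 13
Authority = 14 + 9 + 15 + 13 = 51

51


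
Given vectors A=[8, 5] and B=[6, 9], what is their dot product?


Dot product = sum of element-wise products
A[0]*B[0] = 8*6 = 48
A[1]*B[1] = 5*9 = 45
Sum = 48 + 45 = 93

93


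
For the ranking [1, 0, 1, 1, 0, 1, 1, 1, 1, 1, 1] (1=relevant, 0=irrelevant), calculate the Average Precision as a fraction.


Computing P@k for each relevant position:
Position 1: relevant, P@1 = 1/1 = 1
Position 2: not relevant
Position 3: relevant, P@3 = 2/3 = 2/3
Position 4: relevant, P@4 = 3/4 = 3/4
Position 5: not relevant
Position 6: relevant, P@6 = 4/6 = 2/3
Position 7: relevant, P@7 = 5/7 = 5/7
Position 8: relevant, P@8 = 6/8 = 3/4
Position 9: relevant, P@9 = 7/9 = 7/9
Position 10: relevant, P@10 = 8/10 = 4/5
Position 11: relevant, P@11 = 9/11 = 9/11
Sum of P@k = 1 + 2/3 + 3/4 + 2/3 + 5/7 + 3/4 + 7/9 + 4/5 + 9/11 = 48119/6930
AP = 48119/6930 / 9 = 48119/62370

48119/62370


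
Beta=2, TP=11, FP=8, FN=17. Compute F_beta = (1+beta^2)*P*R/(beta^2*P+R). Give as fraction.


P = TP/(TP+FP) = 11/19 = 11/19
R = TP/(TP+FN) = 11/28 = 11/28
beta^2 = 2^2 = 4
(1 + beta^2) = 5
Numerator = (1+beta^2)*P*R = 605/532
Denominator = beta^2*P + R = 44/19 + 11/28 = 1441/532
F_beta = 55/131

55/131


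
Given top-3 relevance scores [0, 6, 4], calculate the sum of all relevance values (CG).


Cumulative Gain = sum of relevance scores
Position 1: rel=0, running sum=0
Position 2: rel=6, running sum=6
Position 3: rel=4, running sum=10
CG = 10

10


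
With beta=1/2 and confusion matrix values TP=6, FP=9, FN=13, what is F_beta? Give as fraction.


P = TP/(TP+FP) = 6/15 = 2/5
R = TP/(TP+FN) = 6/19 = 6/19
beta^2 = 1/2^2 = 1/4
(1 + beta^2) = 5/4
Numerator = (1+beta^2)*P*R = 3/19
Denominator = beta^2*P + R = 1/10 + 6/19 = 79/190
F_beta = 30/79

30/79


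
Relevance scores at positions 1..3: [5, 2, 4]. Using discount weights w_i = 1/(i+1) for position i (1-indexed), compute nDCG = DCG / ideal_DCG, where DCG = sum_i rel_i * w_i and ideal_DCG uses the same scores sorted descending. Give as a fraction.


Position discount weights w_i = 1/(i+1) for i=1..3:
Weights = [1/2, 1/3, 1/4]
Actual relevance: [5, 2, 4]
DCG = 5/2 + 2/3 + 4/4 = 25/6
Ideal relevance (sorted desc): [5, 4, 2]
Ideal DCG = 5/2 + 4/3 + 2/4 = 13/3
nDCG = DCG / ideal_DCG = 25/6 / 13/3 = 25/26

25/26


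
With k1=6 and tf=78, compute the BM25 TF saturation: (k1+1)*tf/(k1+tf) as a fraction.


BM25 TF component = (k1+1)*tf / (k1+tf)
k1 = 6, tf = 78
Numerator = (6+1)*78 = 546
Denominator = 6 + 78 = 84
= 546/84 = 13/2

13/2


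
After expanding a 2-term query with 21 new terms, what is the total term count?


Original terms: 2
Expansion terms: 21
Total = 2 + 21 = 23

23


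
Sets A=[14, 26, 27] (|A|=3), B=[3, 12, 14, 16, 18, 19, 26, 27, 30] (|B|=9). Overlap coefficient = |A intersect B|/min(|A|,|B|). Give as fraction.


A intersect B = [14, 26, 27]
|A intersect B| = 3
min(|A|, |B|) = min(3, 9) = 3
Overlap = 3 / 3 = 1

1


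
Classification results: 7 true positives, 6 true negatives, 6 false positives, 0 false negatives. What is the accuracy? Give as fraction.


Accuracy = (TP + TN) / (TP + TN + FP + FN)
TP + TN = 7 + 6 = 13
Total = 7 + 6 + 6 + 0 = 19
Accuracy = 13 / 19 = 13/19

13/19


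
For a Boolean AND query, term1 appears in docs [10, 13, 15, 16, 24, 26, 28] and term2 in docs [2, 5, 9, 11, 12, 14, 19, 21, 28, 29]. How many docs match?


Boolean AND: find intersection of posting lists
term1 docs: [10, 13, 15, 16, 24, 26, 28]
term2 docs: [2, 5, 9, 11, 12, 14, 19, 21, 28, 29]
Intersection: [28]
|intersection| = 1

1


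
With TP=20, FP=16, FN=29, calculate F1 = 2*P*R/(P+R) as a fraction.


F1 = 2 * P * R / (P + R)
P = TP/(TP+FP) = 20/36 = 5/9
R = TP/(TP+FN) = 20/49 = 20/49
2 * P * R = 2 * 5/9 * 20/49 = 200/441
P + R = 5/9 + 20/49 = 425/441
F1 = 200/441 / 425/441 = 8/17

8/17


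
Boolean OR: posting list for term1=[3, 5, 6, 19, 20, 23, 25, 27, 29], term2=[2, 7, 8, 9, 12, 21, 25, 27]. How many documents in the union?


Boolean OR: find union of posting lists
term1 docs: [3, 5, 6, 19, 20, 23, 25, 27, 29]
term2 docs: [2, 7, 8, 9, 12, 21, 25, 27]
Union: [2, 3, 5, 6, 7, 8, 9, 12, 19, 20, 21, 23, 25, 27, 29]
|union| = 15

15


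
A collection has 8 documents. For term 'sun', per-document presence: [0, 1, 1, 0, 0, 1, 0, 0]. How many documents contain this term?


Checking each document for 'sun':
Doc 1: absent
Doc 2: present
Doc 3: present
Doc 4: absent
Doc 5: absent
Doc 6: present
Doc 7: absent
Doc 8: absent
df = sum of presences = 0 + 1 + 1 + 0 + 0 + 1 + 0 + 0 = 3

3


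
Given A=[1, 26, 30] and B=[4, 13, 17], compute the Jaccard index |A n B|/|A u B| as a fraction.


A intersect B = []
|A intersect B| = 0
A union B = [1, 4, 13, 17, 26, 30]
|A union B| = 6
Jaccard = 0/6 = 0

0


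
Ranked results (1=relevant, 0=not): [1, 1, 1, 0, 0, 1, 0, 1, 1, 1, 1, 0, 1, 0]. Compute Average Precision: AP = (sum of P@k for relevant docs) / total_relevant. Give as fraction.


Computing P@k for each relevant position:
Position 1: relevant, P@1 = 1/1 = 1
Position 2: relevant, P@2 = 2/2 = 1
Position 3: relevant, P@3 = 3/3 = 1
Position 4: not relevant
Position 5: not relevant
Position 6: relevant, P@6 = 4/6 = 2/3
Position 7: not relevant
Position 8: relevant, P@8 = 5/8 = 5/8
Position 9: relevant, P@9 = 6/9 = 2/3
Position 10: relevant, P@10 = 7/10 = 7/10
Position 11: relevant, P@11 = 8/11 = 8/11
Position 12: not relevant
Position 13: relevant, P@13 = 9/13 = 9/13
Position 14: not relevant
Sum of P@k = 1 + 1 + 1 + 2/3 + 5/8 + 2/3 + 7/10 + 8/11 + 9/13 = 121457/17160
AP = 121457/17160 / 9 = 121457/154440

121457/154440


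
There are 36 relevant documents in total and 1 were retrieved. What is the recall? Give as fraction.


Recall = retrieved_relevant / total_relevant
= 1 / 36
= 1 / (1 + 35)
= 1/36

1/36


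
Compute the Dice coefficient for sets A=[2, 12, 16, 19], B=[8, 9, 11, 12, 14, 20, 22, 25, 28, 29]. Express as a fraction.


A intersect B = [12]
|A intersect B| = 1
|A| = 4, |B| = 10
Dice = 2*1 / (4+10)
= 2 / 14 = 1/7

1/7


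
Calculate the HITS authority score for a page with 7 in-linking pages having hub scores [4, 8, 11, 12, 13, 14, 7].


Authority = sum of hub scores of in-linkers
In-link 1: hub score = 4
In-link 2: hub score = 8
In-link 3: hub score = 11
In-link 4: hub score = 12
In-link 5: hub score = 13
In-link 6: hub score = 14
In-link 7: hub score = 7
Authority = 4 + 8 + 11 + 12 + 13 + 14 + 7 = 69

69


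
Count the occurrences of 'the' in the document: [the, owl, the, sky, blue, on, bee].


Document has 7 words
Scanning for 'the':
Found at positions: [0, 2]
Count = 2

2


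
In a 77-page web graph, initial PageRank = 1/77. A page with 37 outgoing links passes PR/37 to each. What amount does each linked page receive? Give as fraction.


Initial PR = 1/77 = 1/77
Outlinks = 37
Contribution per link = PR / outlinks
= 1/77 / 37
= 1/2849

1/2849


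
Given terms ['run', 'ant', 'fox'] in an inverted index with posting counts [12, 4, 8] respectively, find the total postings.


Summing posting list sizes:
'run': 12 postings
'ant': 4 postings
'fox': 8 postings
Total = 12 + 4 + 8 = 24

24


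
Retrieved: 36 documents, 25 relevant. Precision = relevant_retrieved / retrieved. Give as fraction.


Precision = relevant_retrieved / total_retrieved
= 25 / 36
= 25 / (25 + 11)
= 25/36

25/36


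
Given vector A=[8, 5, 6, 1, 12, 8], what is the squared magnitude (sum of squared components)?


|A|^2 = sum of squared components
A[0]^2 = 8^2 = 64
A[1]^2 = 5^2 = 25
A[2]^2 = 6^2 = 36
A[3]^2 = 1^2 = 1
A[4]^2 = 12^2 = 144
A[5]^2 = 8^2 = 64
Sum = 64 + 25 + 36 + 1 + 144 + 64 = 334

334


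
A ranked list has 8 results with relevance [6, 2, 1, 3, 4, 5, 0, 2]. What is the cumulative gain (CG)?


Cumulative Gain = sum of relevance scores
Position 1: rel=6, running sum=6
Position 2: rel=2, running sum=8
Position 3: rel=1, running sum=9
Position 4: rel=3, running sum=12
Position 5: rel=4, running sum=16
Position 6: rel=5, running sum=21
Position 7: rel=0, running sum=21
Position 8: rel=2, running sum=23
CG = 23

23


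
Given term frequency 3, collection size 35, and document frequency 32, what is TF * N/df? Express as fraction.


TF * (N/df)
= 3 * (35/32)
= 3 * 35/32
= 105/32

105/32


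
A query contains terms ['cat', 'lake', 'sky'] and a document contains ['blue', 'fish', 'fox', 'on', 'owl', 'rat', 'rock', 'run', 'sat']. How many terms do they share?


Query terms: ['cat', 'lake', 'sky']
Document terms: ['blue', 'fish', 'fox', 'on', 'owl', 'rat', 'rock', 'run', 'sat']
Common terms: []
Overlap count = 0

0


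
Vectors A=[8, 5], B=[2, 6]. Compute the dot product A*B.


Dot product = sum of element-wise products
A[0]*B[0] = 8*2 = 16
A[1]*B[1] = 5*6 = 30
Sum = 16 + 30 = 46

46


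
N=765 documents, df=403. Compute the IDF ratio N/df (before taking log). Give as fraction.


IDF ratio = N / df
= 765 / 403
= 765/403

765/403


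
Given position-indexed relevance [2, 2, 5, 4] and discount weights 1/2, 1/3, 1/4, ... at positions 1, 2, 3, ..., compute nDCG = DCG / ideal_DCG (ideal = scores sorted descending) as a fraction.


Position discount weights w_i = 1/(i+1) for i=1..4:
Weights = [1/2, 1/3, 1/4, 1/5]
Actual relevance: [2, 2, 5, 4]
DCG = 2/2 + 2/3 + 5/4 + 4/5 = 223/60
Ideal relevance (sorted desc): [5, 4, 2, 2]
Ideal DCG = 5/2 + 4/3 + 2/4 + 2/5 = 71/15
nDCG = DCG / ideal_DCG = 223/60 / 71/15 = 223/284

223/284


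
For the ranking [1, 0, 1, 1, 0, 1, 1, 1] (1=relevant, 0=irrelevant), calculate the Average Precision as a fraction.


Computing P@k for each relevant position:
Position 1: relevant, P@1 = 1/1 = 1
Position 2: not relevant
Position 3: relevant, P@3 = 2/3 = 2/3
Position 4: relevant, P@4 = 3/4 = 3/4
Position 5: not relevant
Position 6: relevant, P@6 = 4/6 = 2/3
Position 7: relevant, P@7 = 5/7 = 5/7
Position 8: relevant, P@8 = 6/8 = 3/4
Sum of P@k = 1 + 2/3 + 3/4 + 2/3 + 5/7 + 3/4 = 191/42
AP = 191/42 / 6 = 191/252

191/252


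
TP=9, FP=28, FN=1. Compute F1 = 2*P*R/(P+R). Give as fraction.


F1 = 2 * P * R / (P + R)
P = TP/(TP+FP) = 9/37 = 9/37
R = TP/(TP+FN) = 9/10 = 9/10
2 * P * R = 2 * 9/37 * 9/10 = 81/185
P + R = 9/37 + 9/10 = 423/370
F1 = 81/185 / 423/370 = 18/47

18/47


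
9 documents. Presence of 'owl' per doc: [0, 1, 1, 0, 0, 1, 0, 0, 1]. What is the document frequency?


Checking each document for 'owl':
Doc 1: absent
Doc 2: present
Doc 3: present
Doc 4: absent
Doc 5: absent
Doc 6: present
Doc 7: absent
Doc 8: absent
Doc 9: present
df = sum of presences = 0 + 1 + 1 + 0 + 0 + 1 + 0 + 0 + 1 = 4

4


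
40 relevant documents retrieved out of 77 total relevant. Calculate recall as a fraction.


Recall = retrieved_relevant / total_relevant
= 40 / 77
= 40 / (40 + 37)
= 40/77

40/77


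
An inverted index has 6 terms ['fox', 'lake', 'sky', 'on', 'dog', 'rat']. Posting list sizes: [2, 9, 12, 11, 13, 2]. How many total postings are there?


Summing posting list sizes:
'fox': 2 postings
'lake': 9 postings
'sky': 12 postings
'on': 11 postings
'dog': 13 postings
'rat': 2 postings
Total = 2 + 9 + 12 + 11 + 13 + 2 = 49

49


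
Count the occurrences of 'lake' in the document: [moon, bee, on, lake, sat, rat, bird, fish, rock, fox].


Document has 10 words
Scanning for 'lake':
Found at positions: [3]
Count = 1

1


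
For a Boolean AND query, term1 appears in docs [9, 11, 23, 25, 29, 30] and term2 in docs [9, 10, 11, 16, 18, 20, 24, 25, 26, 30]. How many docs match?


Boolean AND: find intersection of posting lists
term1 docs: [9, 11, 23, 25, 29, 30]
term2 docs: [9, 10, 11, 16, 18, 20, 24, 25, 26, 30]
Intersection: [9, 11, 25, 30]
|intersection| = 4

4


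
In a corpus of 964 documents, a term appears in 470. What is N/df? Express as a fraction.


IDF ratio = N / df
= 964 / 470
= 482/235

482/235


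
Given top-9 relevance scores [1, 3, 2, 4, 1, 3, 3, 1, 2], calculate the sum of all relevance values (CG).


Cumulative Gain = sum of relevance scores
Position 1: rel=1, running sum=1
Position 2: rel=3, running sum=4
Position 3: rel=2, running sum=6
Position 4: rel=4, running sum=10
Position 5: rel=1, running sum=11
Position 6: rel=3, running sum=14
Position 7: rel=3, running sum=17
Position 8: rel=1, running sum=18
Position 9: rel=2, running sum=20
CG = 20

20


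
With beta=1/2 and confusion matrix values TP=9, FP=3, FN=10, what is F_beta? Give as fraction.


P = TP/(TP+FP) = 9/12 = 3/4
R = TP/(TP+FN) = 9/19 = 9/19
beta^2 = 1/2^2 = 1/4
(1 + beta^2) = 5/4
Numerator = (1+beta^2)*P*R = 135/304
Denominator = beta^2*P + R = 3/16 + 9/19 = 201/304
F_beta = 45/67

45/67


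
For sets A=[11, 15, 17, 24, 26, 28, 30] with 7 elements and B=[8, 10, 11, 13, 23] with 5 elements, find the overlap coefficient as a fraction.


A intersect B = [11]
|A intersect B| = 1
min(|A|, |B|) = min(7, 5) = 5
Overlap = 1 / 5 = 1/5

1/5


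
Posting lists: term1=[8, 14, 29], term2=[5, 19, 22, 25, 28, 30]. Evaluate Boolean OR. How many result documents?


Boolean OR: find union of posting lists
term1 docs: [8, 14, 29]
term2 docs: [5, 19, 22, 25, 28, 30]
Union: [5, 8, 14, 19, 22, 25, 28, 29, 30]
|union| = 9

9


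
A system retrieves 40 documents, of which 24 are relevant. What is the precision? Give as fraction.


Precision = relevant_retrieved / total_retrieved
= 24 / 40
= 24 / (24 + 16)
= 3/5

3/5


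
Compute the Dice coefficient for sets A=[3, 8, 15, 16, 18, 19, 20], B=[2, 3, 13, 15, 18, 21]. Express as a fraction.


A intersect B = [3, 15, 18]
|A intersect B| = 3
|A| = 7, |B| = 6
Dice = 2*3 / (7+6)
= 6 / 13 = 6/13

6/13


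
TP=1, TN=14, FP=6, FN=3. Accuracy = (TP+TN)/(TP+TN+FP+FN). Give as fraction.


Accuracy = (TP + TN) / (TP + TN + FP + FN)
TP + TN = 1 + 14 = 15
Total = 1 + 14 + 6 + 3 = 24
Accuracy = 15 / 24 = 5/8

5/8


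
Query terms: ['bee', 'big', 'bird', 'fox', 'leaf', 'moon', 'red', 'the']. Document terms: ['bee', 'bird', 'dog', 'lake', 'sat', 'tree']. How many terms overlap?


Query terms: ['bee', 'big', 'bird', 'fox', 'leaf', 'moon', 'red', 'the']
Document terms: ['bee', 'bird', 'dog', 'lake', 'sat', 'tree']
Common terms: ['bee', 'bird']
Overlap count = 2

2


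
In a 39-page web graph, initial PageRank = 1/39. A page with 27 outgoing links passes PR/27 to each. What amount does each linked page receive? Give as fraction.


Initial PR = 1/39 = 1/39
Outlinks = 27
Contribution per link = PR / outlinks
= 1/39 / 27
= 1/1053

1/1053


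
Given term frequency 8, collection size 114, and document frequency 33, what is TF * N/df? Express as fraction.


TF * (N/df)
= 8 * (114/33)
= 8 * 38/11
= 304/11

304/11


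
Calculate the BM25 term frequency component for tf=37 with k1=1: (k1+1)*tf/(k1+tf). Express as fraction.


BM25 TF component = (k1+1)*tf / (k1+tf)
k1 = 1, tf = 37
Numerator = (1+1)*37 = 74
Denominator = 1 + 37 = 38
= 74/38 = 37/19

37/19


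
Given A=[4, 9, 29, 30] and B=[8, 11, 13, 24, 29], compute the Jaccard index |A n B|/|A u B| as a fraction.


A intersect B = [29]
|A intersect B| = 1
A union B = [4, 8, 9, 11, 13, 24, 29, 30]
|A union B| = 8
Jaccard = 1/8 = 1/8

1/8


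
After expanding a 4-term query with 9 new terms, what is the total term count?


Original terms: 4
Expansion terms: 9
Total = 4 + 9 = 13

13


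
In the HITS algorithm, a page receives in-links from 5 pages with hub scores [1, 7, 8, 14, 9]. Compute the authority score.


Authority = sum of hub scores of in-linkers
In-link 1: hub score = 1
In-link 2: hub score = 7
In-link 3: hub score = 8
In-link 4: hub score = 14
In-link 5: hub score = 9
Authority = 1 + 7 + 8 + 14 + 9 = 39

39


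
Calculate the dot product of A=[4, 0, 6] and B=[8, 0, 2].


Dot product = sum of element-wise products
A[0]*B[0] = 4*8 = 32
A[1]*B[1] = 0*0 = 0
A[2]*B[2] = 6*2 = 12
Sum = 32 + 0 + 12 = 44

44


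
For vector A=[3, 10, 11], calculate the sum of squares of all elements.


|A|^2 = sum of squared components
A[0]^2 = 3^2 = 9
A[1]^2 = 10^2 = 100
A[2]^2 = 11^2 = 121
Sum = 9 + 100 + 121 = 230

230


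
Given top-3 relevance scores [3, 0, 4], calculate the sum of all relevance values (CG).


Cumulative Gain = sum of relevance scores
Position 1: rel=3, running sum=3
Position 2: rel=0, running sum=3
Position 3: rel=4, running sum=7
CG = 7

7


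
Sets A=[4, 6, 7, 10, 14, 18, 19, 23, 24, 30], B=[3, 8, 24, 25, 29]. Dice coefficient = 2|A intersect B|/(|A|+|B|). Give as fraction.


A intersect B = [24]
|A intersect B| = 1
|A| = 10, |B| = 5
Dice = 2*1 / (10+5)
= 2 / 15 = 2/15

2/15


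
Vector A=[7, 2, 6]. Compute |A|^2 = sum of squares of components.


|A|^2 = sum of squared components
A[0]^2 = 7^2 = 49
A[1]^2 = 2^2 = 4
A[2]^2 = 6^2 = 36
Sum = 49 + 4 + 36 = 89

89


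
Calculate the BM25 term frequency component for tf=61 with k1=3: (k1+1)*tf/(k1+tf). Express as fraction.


BM25 TF component = (k1+1)*tf / (k1+tf)
k1 = 3, tf = 61
Numerator = (3+1)*61 = 244
Denominator = 3 + 61 = 64
= 244/64 = 61/16

61/16


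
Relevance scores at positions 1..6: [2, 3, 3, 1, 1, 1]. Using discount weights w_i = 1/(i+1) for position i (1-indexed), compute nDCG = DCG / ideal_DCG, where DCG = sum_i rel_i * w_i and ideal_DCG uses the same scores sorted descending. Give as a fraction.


Position discount weights w_i = 1/(i+1) for i=1..6:
Weights = [1/2, 1/3, 1/4, 1/5, 1/6, 1/7]
Actual relevance: [2, 3, 3, 1, 1, 1]
DCG = 2/2 + 3/3 + 3/4 + 1/5 + 1/6 + 1/7 = 1369/420
Ideal relevance (sorted desc): [3, 3, 2, 1, 1, 1]
Ideal DCG = 3/2 + 3/3 + 2/4 + 1/5 + 1/6 + 1/7 = 737/210
nDCG = DCG / ideal_DCG = 1369/420 / 737/210 = 1369/1474

1369/1474


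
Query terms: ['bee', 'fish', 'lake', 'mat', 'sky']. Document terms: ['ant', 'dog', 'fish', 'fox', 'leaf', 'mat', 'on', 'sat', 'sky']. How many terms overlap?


Query terms: ['bee', 'fish', 'lake', 'mat', 'sky']
Document terms: ['ant', 'dog', 'fish', 'fox', 'leaf', 'mat', 'on', 'sat', 'sky']
Common terms: ['fish', 'mat', 'sky']
Overlap count = 3

3


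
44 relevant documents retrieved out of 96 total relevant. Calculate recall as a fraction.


Recall = retrieved_relevant / total_relevant
= 44 / 96
= 44 / (44 + 52)
= 11/24

11/24


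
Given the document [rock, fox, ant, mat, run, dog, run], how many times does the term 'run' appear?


Document has 7 words
Scanning for 'run':
Found at positions: [4, 6]
Count = 2

2


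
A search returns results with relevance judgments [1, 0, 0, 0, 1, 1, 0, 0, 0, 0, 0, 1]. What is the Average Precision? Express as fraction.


Computing P@k for each relevant position:
Position 1: relevant, P@1 = 1/1 = 1
Position 2: not relevant
Position 3: not relevant
Position 4: not relevant
Position 5: relevant, P@5 = 2/5 = 2/5
Position 6: relevant, P@6 = 3/6 = 1/2
Position 7: not relevant
Position 8: not relevant
Position 9: not relevant
Position 10: not relevant
Position 11: not relevant
Position 12: relevant, P@12 = 4/12 = 1/3
Sum of P@k = 1 + 2/5 + 1/2 + 1/3 = 67/30
AP = 67/30 / 4 = 67/120

67/120


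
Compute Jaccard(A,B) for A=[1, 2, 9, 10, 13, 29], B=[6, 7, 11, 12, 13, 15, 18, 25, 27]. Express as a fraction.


A intersect B = [13]
|A intersect B| = 1
A union B = [1, 2, 6, 7, 9, 10, 11, 12, 13, 15, 18, 25, 27, 29]
|A union B| = 14
Jaccard = 1/14 = 1/14

1/14


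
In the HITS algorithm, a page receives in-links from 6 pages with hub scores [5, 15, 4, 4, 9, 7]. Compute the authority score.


Authority = sum of hub scores of in-linkers
In-link 1: hub score = 5
In-link 2: hub score = 15
In-link 3: hub score = 4
In-link 4: hub score = 4
In-link 5: hub score = 9
In-link 6: hub score = 7
Authority = 5 + 15 + 4 + 4 + 9 + 7 = 44

44


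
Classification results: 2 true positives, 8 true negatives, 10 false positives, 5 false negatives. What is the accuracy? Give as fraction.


Accuracy = (TP + TN) / (TP + TN + FP + FN)
TP + TN = 2 + 8 = 10
Total = 2 + 8 + 10 + 5 = 25
Accuracy = 10 / 25 = 2/5

2/5


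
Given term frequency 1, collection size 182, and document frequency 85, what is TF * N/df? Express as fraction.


TF * (N/df)
= 1 * (182/85)
= 1 * 182/85
= 182/85

182/85


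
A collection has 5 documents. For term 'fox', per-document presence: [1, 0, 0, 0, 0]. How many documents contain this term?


Checking each document for 'fox':
Doc 1: present
Doc 2: absent
Doc 3: absent
Doc 4: absent
Doc 5: absent
df = sum of presences = 1 + 0 + 0 + 0 + 0 = 1

1


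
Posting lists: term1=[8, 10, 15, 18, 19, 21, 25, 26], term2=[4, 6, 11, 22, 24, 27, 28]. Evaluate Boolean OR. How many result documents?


Boolean OR: find union of posting lists
term1 docs: [8, 10, 15, 18, 19, 21, 25, 26]
term2 docs: [4, 6, 11, 22, 24, 27, 28]
Union: [4, 6, 8, 10, 11, 15, 18, 19, 21, 22, 24, 25, 26, 27, 28]
|union| = 15

15


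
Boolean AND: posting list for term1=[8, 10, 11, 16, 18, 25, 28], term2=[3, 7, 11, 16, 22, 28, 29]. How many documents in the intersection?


Boolean AND: find intersection of posting lists
term1 docs: [8, 10, 11, 16, 18, 25, 28]
term2 docs: [3, 7, 11, 16, 22, 28, 29]
Intersection: [11, 16, 28]
|intersection| = 3

3


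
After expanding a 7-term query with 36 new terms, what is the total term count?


Original terms: 7
Expansion terms: 36
Total = 7 + 36 = 43

43


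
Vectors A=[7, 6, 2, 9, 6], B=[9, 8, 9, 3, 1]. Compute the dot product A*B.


Dot product = sum of element-wise products
A[0]*B[0] = 7*9 = 63
A[1]*B[1] = 6*8 = 48
A[2]*B[2] = 2*9 = 18
A[3]*B[3] = 9*3 = 27
A[4]*B[4] = 6*1 = 6
Sum = 63 + 48 + 18 + 27 + 6 = 162

162


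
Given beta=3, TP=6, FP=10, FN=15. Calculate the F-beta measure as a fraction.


P = TP/(TP+FP) = 6/16 = 3/8
R = TP/(TP+FN) = 6/21 = 2/7
beta^2 = 3^2 = 9
(1 + beta^2) = 10
Numerator = (1+beta^2)*P*R = 15/14
Denominator = beta^2*P + R = 27/8 + 2/7 = 205/56
F_beta = 12/41

12/41


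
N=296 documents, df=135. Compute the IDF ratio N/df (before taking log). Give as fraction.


IDF ratio = N / df
= 296 / 135
= 296/135

296/135


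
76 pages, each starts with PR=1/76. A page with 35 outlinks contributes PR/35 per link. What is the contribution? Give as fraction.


Initial PR = 1/76 = 1/76
Outlinks = 35
Contribution per link = PR / outlinks
= 1/76 / 35
= 1/2660

1/2660


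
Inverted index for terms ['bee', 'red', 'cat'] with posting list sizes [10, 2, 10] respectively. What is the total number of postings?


Summing posting list sizes:
'bee': 10 postings
'red': 2 postings
'cat': 10 postings
Total = 10 + 2 + 10 = 22

22


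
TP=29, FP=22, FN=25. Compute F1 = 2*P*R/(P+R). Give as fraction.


F1 = 2 * P * R / (P + R)
P = TP/(TP+FP) = 29/51 = 29/51
R = TP/(TP+FN) = 29/54 = 29/54
2 * P * R = 2 * 29/51 * 29/54 = 841/1377
P + R = 29/51 + 29/54 = 1015/918
F1 = 841/1377 / 1015/918 = 58/105

58/105


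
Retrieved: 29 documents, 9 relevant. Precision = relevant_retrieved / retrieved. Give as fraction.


Precision = relevant_retrieved / total_retrieved
= 9 / 29
= 9 / (9 + 20)
= 9/29

9/29


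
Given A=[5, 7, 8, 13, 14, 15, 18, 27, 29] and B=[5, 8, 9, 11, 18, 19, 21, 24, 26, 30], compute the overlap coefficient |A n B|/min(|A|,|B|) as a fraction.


A intersect B = [5, 8, 18]
|A intersect B| = 3
min(|A|, |B|) = min(9, 10) = 9
Overlap = 3 / 9 = 1/3

1/3


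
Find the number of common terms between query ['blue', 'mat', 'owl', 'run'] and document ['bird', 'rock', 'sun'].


Query terms: ['blue', 'mat', 'owl', 'run']
Document terms: ['bird', 'rock', 'sun']
Common terms: []
Overlap count = 0

0


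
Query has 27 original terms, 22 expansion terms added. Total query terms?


Original terms: 27
Expansion terms: 22
Total = 27 + 22 = 49

49


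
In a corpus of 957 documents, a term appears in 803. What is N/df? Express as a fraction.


IDF ratio = N / df
= 957 / 803
= 87/73

87/73


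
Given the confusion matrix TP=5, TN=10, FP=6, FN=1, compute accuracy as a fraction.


Accuracy = (TP + TN) / (TP + TN + FP + FN)
TP + TN = 5 + 10 = 15
Total = 5 + 10 + 6 + 1 = 22
Accuracy = 15 / 22 = 15/22

15/22


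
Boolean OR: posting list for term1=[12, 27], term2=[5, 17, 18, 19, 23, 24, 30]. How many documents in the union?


Boolean OR: find union of posting lists
term1 docs: [12, 27]
term2 docs: [5, 17, 18, 19, 23, 24, 30]
Union: [5, 12, 17, 18, 19, 23, 24, 27, 30]
|union| = 9

9


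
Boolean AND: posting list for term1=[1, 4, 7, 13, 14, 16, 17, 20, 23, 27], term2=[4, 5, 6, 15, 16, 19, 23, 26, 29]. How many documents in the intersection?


Boolean AND: find intersection of posting lists
term1 docs: [1, 4, 7, 13, 14, 16, 17, 20, 23, 27]
term2 docs: [4, 5, 6, 15, 16, 19, 23, 26, 29]
Intersection: [4, 16, 23]
|intersection| = 3

3


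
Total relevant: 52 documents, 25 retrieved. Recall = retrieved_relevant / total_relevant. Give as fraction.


Recall = retrieved_relevant / total_relevant
= 25 / 52
= 25 / (25 + 27)
= 25/52

25/52


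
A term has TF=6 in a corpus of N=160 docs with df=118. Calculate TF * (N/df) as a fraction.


TF * (N/df)
= 6 * (160/118)
= 6 * 80/59
= 480/59

480/59


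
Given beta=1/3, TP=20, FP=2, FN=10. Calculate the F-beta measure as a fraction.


P = TP/(TP+FP) = 20/22 = 10/11
R = TP/(TP+FN) = 20/30 = 2/3
beta^2 = 1/3^2 = 1/9
(1 + beta^2) = 10/9
Numerator = (1+beta^2)*P*R = 200/297
Denominator = beta^2*P + R = 10/99 + 2/3 = 76/99
F_beta = 50/57

50/57


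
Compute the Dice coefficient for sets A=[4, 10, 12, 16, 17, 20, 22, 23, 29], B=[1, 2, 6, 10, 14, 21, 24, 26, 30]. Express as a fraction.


A intersect B = [10]
|A intersect B| = 1
|A| = 9, |B| = 9
Dice = 2*1 / (9+9)
= 2 / 18 = 1/9

1/9


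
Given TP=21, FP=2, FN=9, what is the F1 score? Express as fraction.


F1 = 2 * P * R / (P + R)
P = TP/(TP+FP) = 21/23 = 21/23
R = TP/(TP+FN) = 21/30 = 7/10
2 * P * R = 2 * 21/23 * 7/10 = 147/115
P + R = 21/23 + 7/10 = 371/230
F1 = 147/115 / 371/230 = 42/53

42/53


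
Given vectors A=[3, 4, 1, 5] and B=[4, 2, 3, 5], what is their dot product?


Dot product = sum of element-wise products
A[0]*B[0] = 3*4 = 12
A[1]*B[1] = 4*2 = 8
A[2]*B[2] = 1*3 = 3
A[3]*B[3] = 5*5 = 25
Sum = 12 + 8 + 3 + 25 = 48

48


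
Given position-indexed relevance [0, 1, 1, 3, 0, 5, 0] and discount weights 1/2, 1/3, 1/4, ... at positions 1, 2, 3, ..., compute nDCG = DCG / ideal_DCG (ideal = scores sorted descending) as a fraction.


Position discount weights w_i = 1/(i+1) for i=1..7:
Weights = [1/2, 1/3, 1/4, 1/5, 1/6, 1/7, 1/8]
Actual relevance: [0, 1, 1, 3, 0, 5, 0]
DCG = 0/2 + 1/3 + 1/4 + 3/5 + 0/6 + 5/7 + 0/8 = 797/420
Ideal relevance (sorted desc): [5, 3, 1, 1, 0, 0, 0]
Ideal DCG = 5/2 + 3/3 + 1/4 + 1/5 + 0/6 + 0/7 + 0/8 = 79/20
nDCG = DCG / ideal_DCG = 797/420 / 79/20 = 797/1659

797/1659


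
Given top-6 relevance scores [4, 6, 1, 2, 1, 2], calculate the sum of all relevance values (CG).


Cumulative Gain = sum of relevance scores
Position 1: rel=4, running sum=4
Position 2: rel=6, running sum=10
Position 3: rel=1, running sum=11
Position 4: rel=2, running sum=13
Position 5: rel=1, running sum=14
Position 6: rel=2, running sum=16
CG = 16

16


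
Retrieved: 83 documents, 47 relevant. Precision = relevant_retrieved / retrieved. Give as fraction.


Precision = relevant_retrieved / total_retrieved
= 47 / 83
= 47 / (47 + 36)
= 47/83

47/83


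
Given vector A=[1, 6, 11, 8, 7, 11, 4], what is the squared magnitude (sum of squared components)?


|A|^2 = sum of squared components
A[0]^2 = 1^2 = 1
A[1]^2 = 6^2 = 36
A[2]^2 = 11^2 = 121
A[3]^2 = 8^2 = 64
A[4]^2 = 7^2 = 49
A[5]^2 = 11^2 = 121
A[6]^2 = 4^2 = 16
Sum = 1 + 36 + 121 + 64 + 49 + 121 + 16 = 408

408


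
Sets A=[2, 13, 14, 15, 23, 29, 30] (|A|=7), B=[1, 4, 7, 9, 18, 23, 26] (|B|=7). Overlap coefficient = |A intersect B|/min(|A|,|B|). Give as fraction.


A intersect B = [23]
|A intersect B| = 1
min(|A|, |B|) = min(7, 7) = 7
Overlap = 1 / 7 = 1/7

1/7


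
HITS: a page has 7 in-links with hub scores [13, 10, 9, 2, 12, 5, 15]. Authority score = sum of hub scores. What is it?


Authority = sum of hub scores of in-linkers
In-link 1: hub score = 13
In-link 2: hub score = 10
In-link 3: hub score = 9
In-link 4: hub score = 2
In-link 5: hub score = 12
In-link 6: hub score = 5
In-link 7: hub score = 15
Authority = 13 + 10 + 9 + 2 + 12 + 5 + 15 = 66

66


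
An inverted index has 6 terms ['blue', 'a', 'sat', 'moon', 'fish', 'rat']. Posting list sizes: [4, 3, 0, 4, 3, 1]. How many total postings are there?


Summing posting list sizes:
'blue': 4 postings
'a': 3 postings
'sat': 0 postings
'moon': 4 postings
'fish': 3 postings
'rat': 1 postings
Total = 4 + 3 + 0 + 4 + 3 + 1 = 15

15


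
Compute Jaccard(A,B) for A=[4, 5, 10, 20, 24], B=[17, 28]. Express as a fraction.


A intersect B = []
|A intersect B| = 0
A union B = [4, 5, 10, 17, 20, 24, 28]
|A union B| = 7
Jaccard = 0/7 = 0

0


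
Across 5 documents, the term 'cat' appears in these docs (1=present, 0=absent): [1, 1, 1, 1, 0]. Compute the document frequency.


Checking each document for 'cat':
Doc 1: present
Doc 2: present
Doc 3: present
Doc 4: present
Doc 5: absent
df = sum of presences = 1 + 1 + 1 + 1 + 0 = 4

4


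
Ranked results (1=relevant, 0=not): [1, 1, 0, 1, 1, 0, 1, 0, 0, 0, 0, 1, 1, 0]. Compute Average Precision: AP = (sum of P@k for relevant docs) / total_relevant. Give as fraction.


Computing P@k for each relevant position:
Position 1: relevant, P@1 = 1/1 = 1
Position 2: relevant, P@2 = 2/2 = 1
Position 3: not relevant
Position 4: relevant, P@4 = 3/4 = 3/4
Position 5: relevant, P@5 = 4/5 = 4/5
Position 6: not relevant
Position 7: relevant, P@7 = 5/7 = 5/7
Position 8: not relevant
Position 9: not relevant
Position 10: not relevant
Position 11: not relevant
Position 12: relevant, P@12 = 6/12 = 1/2
Position 13: relevant, P@13 = 7/13 = 7/13
Position 14: not relevant
Sum of P@k = 1 + 1 + 3/4 + 4/5 + 5/7 + 1/2 + 7/13 = 9651/1820
AP = 9651/1820 / 7 = 9651/12740

9651/12740


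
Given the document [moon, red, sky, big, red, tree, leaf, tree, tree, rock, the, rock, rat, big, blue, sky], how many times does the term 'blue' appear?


Document has 16 words
Scanning for 'blue':
Found at positions: [14]
Count = 1

1


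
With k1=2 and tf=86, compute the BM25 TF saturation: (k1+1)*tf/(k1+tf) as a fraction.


BM25 TF component = (k1+1)*tf / (k1+tf)
k1 = 2, tf = 86
Numerator = (2+1)*86 = 258
Denominator = 2 + 86 = 88
= 258/88 = 129/44

129/44


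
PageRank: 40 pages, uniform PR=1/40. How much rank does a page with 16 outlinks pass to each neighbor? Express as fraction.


Initial PR = 1/40 = 1/40
Outlinks = 16
Contribution per link = PR / outlinks
= 1/40 / 16
= 1/640

1/640


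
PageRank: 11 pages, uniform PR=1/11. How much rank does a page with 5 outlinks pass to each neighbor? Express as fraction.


Initial PR = 1/11 = 1/11
Outlinks = 5
Contribution per link = PR / outlinks
= 1/11 / 5
= 1/55

1/55
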